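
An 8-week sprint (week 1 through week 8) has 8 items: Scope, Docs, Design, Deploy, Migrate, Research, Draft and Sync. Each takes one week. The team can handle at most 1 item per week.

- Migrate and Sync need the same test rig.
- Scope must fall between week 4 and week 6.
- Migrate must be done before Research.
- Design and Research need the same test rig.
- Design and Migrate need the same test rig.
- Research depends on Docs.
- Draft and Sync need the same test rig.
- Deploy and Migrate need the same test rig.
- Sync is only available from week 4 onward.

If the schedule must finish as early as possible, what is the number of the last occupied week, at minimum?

The precedence chain requires at least 2 distinct weeks.
With at most 1 per week and 8 tasks, at least 8 weeks are needed.
Scope can't be placed before week 4, so the schedule must run through at least week 4.
8 works (last occupied week: week 8): for example Sync -> week 5, Draft -> week 8, Migrate -> week 2, Scope -> week 4, Docs -> week 1, Research -> week 3, Design -> week 6, Deploy -> week 7.

8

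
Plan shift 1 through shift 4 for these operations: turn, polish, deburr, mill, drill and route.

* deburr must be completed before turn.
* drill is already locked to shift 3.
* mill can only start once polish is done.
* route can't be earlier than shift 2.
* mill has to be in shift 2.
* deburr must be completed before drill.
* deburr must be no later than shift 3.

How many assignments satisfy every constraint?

15

Splitting on turn: it can be shift 2 (3), shift 3 (6), shift 4 (6). Listing each branch's schedules as (polish, deburr, mill, drill, route) by shift number:
turn=shift 2: (1,1,2,3,2) (1,1,2,3,3) (1,1,2,3,4) — 3.
turn=shift 3: (1,1,2,3,2) (1,1,2,3,3) (1,1,2,3,4) (1,2,2,3,2) (1,2,2,3,3) (1,2,2,3,4) — 6.
turn=shift 4: (1,1,2,3,2) (1,1,2,3,3) (1,1,2,3,4) (1,2,2,3,2) (1,2,2,3,3) (1,2,2,3,4) — 6.
Summing: 3 + 6 + 6 = 15.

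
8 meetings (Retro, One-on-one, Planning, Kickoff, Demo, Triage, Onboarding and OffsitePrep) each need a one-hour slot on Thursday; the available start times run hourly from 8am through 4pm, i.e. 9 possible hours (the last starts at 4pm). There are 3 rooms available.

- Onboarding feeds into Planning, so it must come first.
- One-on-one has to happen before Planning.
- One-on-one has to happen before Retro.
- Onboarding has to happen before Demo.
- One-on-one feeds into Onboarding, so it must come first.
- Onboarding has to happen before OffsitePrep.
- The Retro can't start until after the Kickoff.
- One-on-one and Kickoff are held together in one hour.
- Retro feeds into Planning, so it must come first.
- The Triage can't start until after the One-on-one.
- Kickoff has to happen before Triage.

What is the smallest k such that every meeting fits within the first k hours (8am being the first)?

The precedence chain requires at least 3 distinct hours.
With at most 3 per hour and 8 meetings, at least 3 hours are needed.
3 works (last occupied hour: 10am): for example Planning in 10am, One-on-one in 8am, Triage in 9am, Retro in 9am, Onboarding in 9am, Demo in 10am, Kickoff in 8am, OffsitePrep in 10am.

3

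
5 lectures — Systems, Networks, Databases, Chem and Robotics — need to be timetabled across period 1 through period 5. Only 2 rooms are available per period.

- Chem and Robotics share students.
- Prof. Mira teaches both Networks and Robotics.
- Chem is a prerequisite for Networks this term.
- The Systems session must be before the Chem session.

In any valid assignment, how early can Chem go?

Precedence pushes Chem to at least period 2; downstream work caps Chem at period 4.
Chem at period 2 is achievable: Robotics -> period 4, Databases -> period 1, Networks -> period 3, Systems -> period 1, Chem -> period 2.

period 2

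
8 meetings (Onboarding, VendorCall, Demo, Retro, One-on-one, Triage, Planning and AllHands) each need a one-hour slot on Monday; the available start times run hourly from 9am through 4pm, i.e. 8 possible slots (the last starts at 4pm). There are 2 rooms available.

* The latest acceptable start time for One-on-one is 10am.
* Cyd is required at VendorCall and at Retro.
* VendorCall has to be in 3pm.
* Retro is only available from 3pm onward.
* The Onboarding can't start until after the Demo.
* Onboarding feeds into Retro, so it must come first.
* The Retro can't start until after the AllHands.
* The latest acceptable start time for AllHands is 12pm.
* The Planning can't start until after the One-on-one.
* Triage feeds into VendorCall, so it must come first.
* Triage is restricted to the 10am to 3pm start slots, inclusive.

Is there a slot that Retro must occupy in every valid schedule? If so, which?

Retro's window is 3pm–4pm.
VendorCall is fixed at 3pm, and Retro can't share a slot with VendorCall.
So Retro must be 4pm.

4pm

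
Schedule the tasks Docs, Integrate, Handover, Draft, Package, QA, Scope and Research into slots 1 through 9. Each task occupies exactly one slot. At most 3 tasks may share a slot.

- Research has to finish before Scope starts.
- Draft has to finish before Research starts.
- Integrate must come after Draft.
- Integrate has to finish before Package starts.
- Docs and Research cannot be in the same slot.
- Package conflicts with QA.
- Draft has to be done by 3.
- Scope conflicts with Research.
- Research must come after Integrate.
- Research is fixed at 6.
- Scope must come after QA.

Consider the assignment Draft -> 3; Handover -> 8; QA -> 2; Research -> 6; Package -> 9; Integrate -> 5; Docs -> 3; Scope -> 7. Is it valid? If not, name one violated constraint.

Yes, all constraints hold

Research has to finish before Scope starts — holds.
Research must come after Integrate — holds.
Draft has to finish before Research starts — holds.
At most 3 tasks may share a slot — holds.
Integrate must come after Draft — holds.
Package conflicts with QA — holds.
Scope must come after QA — holds.
Research is fixed at 6 — holds.
Docs and Research cannot be in the same slot — holds.
Scope conflicts with Research — holds.
Integrate has to finish before Package starts — holds.
Draft has to be done by 3 — holds.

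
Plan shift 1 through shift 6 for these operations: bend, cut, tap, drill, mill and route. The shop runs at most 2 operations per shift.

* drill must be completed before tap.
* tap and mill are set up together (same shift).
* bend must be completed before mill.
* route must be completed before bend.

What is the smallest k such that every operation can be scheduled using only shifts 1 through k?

The precedence chain requires at least 3 distinct shifts.
With at most 2 per shift and 6 operations, at least 3 shifts are needed.
3 works (last occupied shift: shift 3): for example bend=shift 2; route=shift 1; mill=shift 3; drill=shift 1; tap=shift 3; cut=shift 2.

3 shifts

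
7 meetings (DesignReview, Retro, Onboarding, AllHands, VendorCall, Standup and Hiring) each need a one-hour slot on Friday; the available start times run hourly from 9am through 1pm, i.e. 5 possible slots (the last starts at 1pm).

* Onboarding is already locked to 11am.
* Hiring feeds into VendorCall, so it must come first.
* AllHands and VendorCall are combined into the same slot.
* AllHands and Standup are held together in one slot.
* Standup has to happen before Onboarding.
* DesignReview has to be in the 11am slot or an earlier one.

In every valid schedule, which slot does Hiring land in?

9am

Downstream work caps Hiring at 9am.
So Hiring is pinned to 9am.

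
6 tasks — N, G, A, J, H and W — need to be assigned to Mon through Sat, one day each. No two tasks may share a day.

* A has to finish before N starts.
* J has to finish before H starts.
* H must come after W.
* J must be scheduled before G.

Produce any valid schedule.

A in Thu, J in Mon, W in Tue, N in Fri, H in Wed, G in Sat

Checking: W(Tue) before H(Wed); A(Thu) before N(Fri); J(Mon) before G(Sat); J(Mon) before H(Wed); max 1 per day (cap 1).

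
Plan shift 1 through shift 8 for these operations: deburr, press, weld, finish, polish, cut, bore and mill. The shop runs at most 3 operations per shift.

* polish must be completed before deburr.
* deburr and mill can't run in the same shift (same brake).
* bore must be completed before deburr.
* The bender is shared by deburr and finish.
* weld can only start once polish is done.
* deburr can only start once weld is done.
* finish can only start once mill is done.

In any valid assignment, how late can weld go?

shift 7

Precedence pushes weld to at least shift 2; downstream work caps weld at shift 7.
weld at shift 7 is achievable: cut -> shift 2; press -> shift 2; weld -> shift 7; bore -> shift 1; polish -> shift 1; finish -> shift 2; mill -> shift 1; deburr -> shift 8.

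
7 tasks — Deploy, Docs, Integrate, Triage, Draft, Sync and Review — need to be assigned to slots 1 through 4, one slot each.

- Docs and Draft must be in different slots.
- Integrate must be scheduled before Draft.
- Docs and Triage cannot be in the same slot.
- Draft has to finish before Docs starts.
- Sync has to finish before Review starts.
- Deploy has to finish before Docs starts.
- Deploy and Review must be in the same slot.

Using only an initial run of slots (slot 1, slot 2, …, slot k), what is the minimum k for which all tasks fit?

3

The precedence chain requires at least 3 distinct slots.
3 works (last occupied slot: 3): for example Review -> 2; Sync -> 1; Triage -> 1; Integrate -> 1; Docs -> 3; Draft -> 2; Deploy -> 2.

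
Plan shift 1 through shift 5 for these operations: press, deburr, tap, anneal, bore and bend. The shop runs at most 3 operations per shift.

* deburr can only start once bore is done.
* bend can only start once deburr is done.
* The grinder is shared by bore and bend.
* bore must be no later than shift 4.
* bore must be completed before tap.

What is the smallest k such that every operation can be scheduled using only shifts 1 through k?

The precedence chain requires at least 3 distinct shifts.
With at most 3 per shift and 6 operations, at least 2 shifts are needed.
3 works (last occupied shift: shift 3): for example press=shift 1, deburr=shift 2, anneal=shift 1, tap=shift 2, bend=shift 3, bore=shift 1.

3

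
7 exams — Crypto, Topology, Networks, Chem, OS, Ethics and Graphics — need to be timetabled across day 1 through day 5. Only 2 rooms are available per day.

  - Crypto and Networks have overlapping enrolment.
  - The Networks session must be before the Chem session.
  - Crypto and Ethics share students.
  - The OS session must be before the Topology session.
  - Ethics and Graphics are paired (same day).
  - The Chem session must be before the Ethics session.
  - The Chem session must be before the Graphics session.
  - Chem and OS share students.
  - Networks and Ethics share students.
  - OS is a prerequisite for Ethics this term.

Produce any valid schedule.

OS in day 1, Topology in day 2, Ethics in day 3, Networks in day 1, Chem in day 2, Graphics in day 3, Crypto in day 4

Checking: OS(day 1) before Topology(day 2); Networks(day 1) before Chem(day 2); Chem(day 2) before Graphics(day 3); OS(day 1) before Ethics(day 3); Chem(day 2) before Ethics(day 3); Chem(day 2) != OS(day 1); Crypto(day 4) != Ethics(day 3); Networks(day 1) != Ethics(day 3); Crypto(day 4) != Networks(day 1); Ethics = Graphics = day 3; max 2 per day (cap 2).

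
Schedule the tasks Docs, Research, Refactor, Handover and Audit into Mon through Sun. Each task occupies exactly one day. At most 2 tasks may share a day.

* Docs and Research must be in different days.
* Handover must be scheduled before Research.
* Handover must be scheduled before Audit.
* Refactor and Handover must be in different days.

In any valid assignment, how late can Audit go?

Precedence pushes Audit to at least Tue.
Audit at Sun is achievable: Docs in Mon, Audit in Sun, Refactor in Tue, Handover in Mon, Research in Tue.

Sun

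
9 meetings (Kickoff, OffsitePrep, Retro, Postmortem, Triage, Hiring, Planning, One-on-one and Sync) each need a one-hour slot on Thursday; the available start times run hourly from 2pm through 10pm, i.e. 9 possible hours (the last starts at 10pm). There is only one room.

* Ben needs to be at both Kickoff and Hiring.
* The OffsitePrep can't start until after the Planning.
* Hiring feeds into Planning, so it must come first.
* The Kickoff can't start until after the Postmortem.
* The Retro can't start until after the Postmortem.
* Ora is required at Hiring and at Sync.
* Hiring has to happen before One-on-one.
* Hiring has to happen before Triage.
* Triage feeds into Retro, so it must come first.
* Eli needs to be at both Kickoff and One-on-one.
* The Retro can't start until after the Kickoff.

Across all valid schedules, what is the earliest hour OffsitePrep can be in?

Precedence pushes OffsitePrep to at least 4pm.
OffsitePrep at 4pm is achievable: Retro in 8pm; Planning in 3pm; Sync in 10pm; Kickoff in 6pm; Triage in 7pm; OffsitePrep in 4pm; Hiring in 2pm; Postmortem in 5pm; One-on-one in 9pm.

4pm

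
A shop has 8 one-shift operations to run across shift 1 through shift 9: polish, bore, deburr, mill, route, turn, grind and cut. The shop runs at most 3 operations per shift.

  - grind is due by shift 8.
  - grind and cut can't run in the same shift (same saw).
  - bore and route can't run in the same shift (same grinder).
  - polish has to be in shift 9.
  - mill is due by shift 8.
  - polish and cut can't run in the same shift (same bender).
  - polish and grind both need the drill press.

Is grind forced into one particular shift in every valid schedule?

No

grind can be shift 1 (e.g. cut -> shift 3; route -> shift 2; deburr -> shift 2; grind -> shift 1; bore -> shift 1; mill -> shift 1; polish -> shift 9; turn -> shift 2) or shift 2 (e.g. route -> shift 2; cut -> shift 3; polish -> shift 9; grind -> shift 2; deburr -> shift 1; turn -> shift 2; mill -> shift 1; bore -> shift 1).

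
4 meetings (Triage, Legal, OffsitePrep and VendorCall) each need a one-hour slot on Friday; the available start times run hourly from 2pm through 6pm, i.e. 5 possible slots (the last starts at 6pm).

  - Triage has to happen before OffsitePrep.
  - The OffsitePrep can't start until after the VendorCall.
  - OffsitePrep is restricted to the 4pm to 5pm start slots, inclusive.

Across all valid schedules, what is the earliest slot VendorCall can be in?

Downstream work caps VendorCall at 4pm.
VendorCall at 2pm is achievable: OffsitePrep -> 4pm; VendorCall -> 2pm; Triage -> 2pm; Legal -> 2pm.

2pm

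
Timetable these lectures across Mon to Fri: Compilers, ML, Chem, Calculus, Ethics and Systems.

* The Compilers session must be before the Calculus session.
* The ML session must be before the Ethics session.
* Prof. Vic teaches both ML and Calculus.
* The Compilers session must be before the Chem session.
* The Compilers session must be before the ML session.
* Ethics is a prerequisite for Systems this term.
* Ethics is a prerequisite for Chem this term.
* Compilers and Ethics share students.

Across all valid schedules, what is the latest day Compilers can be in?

Tue

Downstream work caps Compilers at Tue.
Compilers at Tue is achievable: Chem=Fri; Systems=Fri; Ethics=Thu; Compilers=Tue; Calculus=Thu; ML=Wed.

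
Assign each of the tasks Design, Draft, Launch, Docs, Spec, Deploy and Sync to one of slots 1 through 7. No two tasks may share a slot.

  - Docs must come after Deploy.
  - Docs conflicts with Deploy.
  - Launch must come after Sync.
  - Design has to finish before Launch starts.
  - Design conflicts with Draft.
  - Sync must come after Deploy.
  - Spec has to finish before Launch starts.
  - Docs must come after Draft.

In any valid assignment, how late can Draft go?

Downstream work caps Draft at 6.
Draft at 6 is achievable: Deploy=1, Spec=4, Design=3, Draft=6, Sync=2, Docs=7, Launch=5.

6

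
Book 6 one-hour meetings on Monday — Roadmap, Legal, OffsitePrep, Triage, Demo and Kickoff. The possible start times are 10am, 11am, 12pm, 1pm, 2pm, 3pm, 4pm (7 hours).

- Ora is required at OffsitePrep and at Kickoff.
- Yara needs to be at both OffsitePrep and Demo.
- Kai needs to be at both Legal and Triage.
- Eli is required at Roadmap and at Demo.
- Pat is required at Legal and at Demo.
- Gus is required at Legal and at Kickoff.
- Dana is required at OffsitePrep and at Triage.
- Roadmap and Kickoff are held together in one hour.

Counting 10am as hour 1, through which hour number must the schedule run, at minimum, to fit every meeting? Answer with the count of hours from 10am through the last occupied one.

3 hours

Check 2 hours directly (anything shorter is at least as hard).
Could 2 hours be enough, i.e. nothing placed later than 11am? No: Roadmap, Legal and Demo must all be in different hours (Roadmap/Legal can't share; Roadmap/Demo can't share; Legal/Demo can't share), but only 2 hours are available: 3 meetings can't fit in 2 distinct hours.
So 2 hours is not enough.
3 works (last occupied hour: 12pm): for example Kickoff -> 10am, OffsitePrep -> 11am, Legal -> 11am, Demo -> 12pm, Triage -> 10am, Roadmap -> 10am.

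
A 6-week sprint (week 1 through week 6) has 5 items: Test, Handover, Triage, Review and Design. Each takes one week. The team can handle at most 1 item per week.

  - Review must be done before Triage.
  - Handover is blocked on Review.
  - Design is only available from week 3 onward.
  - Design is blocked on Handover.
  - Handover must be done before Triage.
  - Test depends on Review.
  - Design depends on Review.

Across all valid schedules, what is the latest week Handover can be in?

week 4

Precedence pushes Handover to at least week 2; downstream work caps Handover at week 5.
Handover at week 4 is achievable: Test=week 2, Triage=week 6, Review=week 1, Design=week 5, Handover=week 4.
Nothing later works — the capacity limit rule out every week after week 4.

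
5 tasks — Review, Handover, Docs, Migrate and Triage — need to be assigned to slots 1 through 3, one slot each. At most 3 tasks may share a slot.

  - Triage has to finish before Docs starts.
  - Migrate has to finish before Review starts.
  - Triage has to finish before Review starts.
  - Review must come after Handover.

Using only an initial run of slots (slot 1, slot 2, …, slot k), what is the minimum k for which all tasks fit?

2

The precedence chain requires at least 2 distinct slots.
With at most 3 per slot and 5 tasks, at least 2 slots are needed.
2 works (last occupied slot: 2): for example Docs in 2; Triage in 1; Migrate in 1; Review in 2; Handover in 1.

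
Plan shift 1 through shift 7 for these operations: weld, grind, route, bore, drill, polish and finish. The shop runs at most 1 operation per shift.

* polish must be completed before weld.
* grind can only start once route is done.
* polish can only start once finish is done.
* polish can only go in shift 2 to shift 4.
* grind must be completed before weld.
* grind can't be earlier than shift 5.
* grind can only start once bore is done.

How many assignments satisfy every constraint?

60

Splitting on weld: it can be shift 6 (12), shift 7 (48). Listing each branch's schedules as (grind, route, bore, drill, polish, finish) by shift number:
weld=shift 6: (5,1,2,7,4,3) (5,1,3,7,4,2) (5,1,4,7,3,2) (5,2,1,7,4,3) (5,2,3,7,4,1) (5,2,4,7,3,1) (5,3,1,7,4,2) (5,3,2,7,4,1) (5,3,4,7,2,1) (5,4,1,7,3,2) (5,4,2,7,3,1) (5,4,3,7,2,1) — 12.
weld=shift 7: (5,1,2,6,4,3) (5,1,3,6,4,2) (5,1,4,6,3,2) (5,2,1,6,4,3) (5,2,3,6,4,1) (5,2,4,6,3,1) (5,3,1,6,4,2) (5,3,2,6,4,1) (5,3,4,6,2,1) (5,4,1,6,3,2) (5,4,2,6,3,1) (5,4,3,6,2,1) (6,1,2,5,4,3) (6,1,3,5,4,2) (6,1,4,5,3,2) (6,1,5,2,4,3) (6,1,5,3,4,2) (6,1,5,4,3,2) (6,2,1,5,4,3) (6,2,3,5,4,1) (6,2,4,5,3,1) (6,2,5,1,4,3) (6,2,5,3,4,1) (6,2,5,4,3,1) (6,3,1,5,4,2) (6,3,2,5,4,1) (6,3,4,5,2,1) (6,3,5,1,4,2) (6,3,5,2,4,1) (6,3,5,4,2,1) (6,4,1,5,3,2) (6,4,2,5,3,1) (6,4,3,5,2,1) (6,4,5,1,3,2) (6,4,5,2,3,1) (6,4,5,3,2,1) (6,5,1,2,4,3) (6,5,1,3,4,2) (6,5,1,4,3,2) (6,5,2,1,4,3) (6,5,2,3,4,1) (6,5,2,4,3,1) (6,5,3,1,4,2) (6,5,3,2,4,1) (6,5,3,4,2,1) (6,5,4,1,3,2) (6,5,4,2,3,1) (6,5,4,3,2,1) — 48.
Summing: 12 + 48 = 60.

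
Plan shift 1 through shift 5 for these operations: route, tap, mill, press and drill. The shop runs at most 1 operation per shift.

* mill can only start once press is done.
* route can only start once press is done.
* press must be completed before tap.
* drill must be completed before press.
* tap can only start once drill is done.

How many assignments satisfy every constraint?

6

Splitting on route: it can be shift 3 (2), shift 4 (2), shift 5 (2). Listing each branch's schedules as (tap, mill, press, drill) by shift number:
route=shift 3: (4,5,2,1) (5,4,2,1) — 2.
route=shift 4: (3,5,2,1) (5,3,2,1) — 2.
route=shift 5: (3,4,2,1) (4,3,2,1) — 2.
Summing: 2 + 2 + 2 = 6.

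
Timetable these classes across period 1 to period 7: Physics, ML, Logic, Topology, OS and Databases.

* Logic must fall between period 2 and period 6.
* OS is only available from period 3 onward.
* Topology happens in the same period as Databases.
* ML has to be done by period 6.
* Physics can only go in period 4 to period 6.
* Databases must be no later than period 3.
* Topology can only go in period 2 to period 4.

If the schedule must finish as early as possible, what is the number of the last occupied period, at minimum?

Physics can't be placed before period 4, so the schedule must run through at least period 4.
4 works (last occupied period: period 4): for example Logic in period 2; Physics in period 4; OS in period 3; Databases in period 2; Topology in period 2; ML in period 1.

period 4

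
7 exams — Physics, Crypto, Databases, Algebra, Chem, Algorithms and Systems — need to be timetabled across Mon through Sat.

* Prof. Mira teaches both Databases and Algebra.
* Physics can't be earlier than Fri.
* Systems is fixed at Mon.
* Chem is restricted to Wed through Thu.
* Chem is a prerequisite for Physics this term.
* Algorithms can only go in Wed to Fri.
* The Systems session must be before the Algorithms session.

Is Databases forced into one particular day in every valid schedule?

Databases can be Mon (e.g. Physics=Fri, Chem=Wed, Algebra=Tue, Databases=Mon, Systems=Mon, Algorithms=Wed, Crypto=Mon) or Tue (e.g. Databases -> Tue, Systems -> Mon, Crypto -> Mon, Algebra -> Mon, Chem -> Wed, Algorithms -> Wed, Physics -> Fri).

No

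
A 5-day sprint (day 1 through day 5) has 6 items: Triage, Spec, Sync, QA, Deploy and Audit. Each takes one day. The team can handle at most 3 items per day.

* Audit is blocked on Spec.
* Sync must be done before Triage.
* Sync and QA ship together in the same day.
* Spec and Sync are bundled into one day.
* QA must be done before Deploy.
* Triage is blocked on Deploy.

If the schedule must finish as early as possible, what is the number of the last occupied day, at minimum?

The precedence chain requires at least 3 distinct days.
With at most 3 per day and 6 tasks, at least 2 days are needed.
3 works (last occupied day: day 3): for example QA in day 1, Audit in day 2, Spec in day 1, Deploy in day 2, Triage in day 3, Sync in day 1.

3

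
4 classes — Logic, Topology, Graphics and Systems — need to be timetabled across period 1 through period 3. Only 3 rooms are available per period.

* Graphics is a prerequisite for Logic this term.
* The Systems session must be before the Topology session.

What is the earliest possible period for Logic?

period 2

Precedence pushes Logic to at least period 2.
Logic at period 2 is achievable: Graphics=period 1; Systems=period 1; Topology=period 2; Logic=period 2.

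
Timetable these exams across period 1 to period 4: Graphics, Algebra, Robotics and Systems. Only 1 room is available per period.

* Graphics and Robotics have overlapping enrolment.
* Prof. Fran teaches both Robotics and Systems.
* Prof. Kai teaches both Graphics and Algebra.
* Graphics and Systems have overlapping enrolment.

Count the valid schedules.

24

Splitting on Graphics: it can be period 1 (6), period 2 (6), period 3 (6), period 4 (6). Listing each branch's schedules as (Algebra, Robotics, Systems) by period number:
Graphics=period 1: (2,3,4) (2,4,3) (3,2,4) (3,4,2) (4,2,3) (4,3,2) — 6.
Graphics=period 2: (1,3,4) (1,4,3) (3,1,4) (3,4,1) (4,1,3) (4,3,1) — 6.
Graphics=period 3: (1,2,4) (1,4,2) (2,1,4) (2,4,1) (4,1,2) (4,2,1) — 6.
Graphics=period 4: (1,2,3) (1,3,2) (2,1,3) (2,3,1) (3,1,2) (3,2,1) — 6.
Summing: 6 + 6 + 6 + 6 = 24.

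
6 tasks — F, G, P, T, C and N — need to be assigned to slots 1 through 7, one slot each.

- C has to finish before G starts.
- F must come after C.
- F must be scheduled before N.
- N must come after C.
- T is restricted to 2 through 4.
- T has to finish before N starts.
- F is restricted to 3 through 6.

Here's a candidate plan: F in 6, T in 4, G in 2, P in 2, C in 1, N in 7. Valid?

F is restricted to 3 through 6 — holds.
T has to finish before N starts — holds.
N must come after C — holds.
F must be scheduled before N — holds.
C has to finish before G starts — holds.
F must come after C — holds.
T is restricted to 2 through 4 — holds.

Yes, all constraints hold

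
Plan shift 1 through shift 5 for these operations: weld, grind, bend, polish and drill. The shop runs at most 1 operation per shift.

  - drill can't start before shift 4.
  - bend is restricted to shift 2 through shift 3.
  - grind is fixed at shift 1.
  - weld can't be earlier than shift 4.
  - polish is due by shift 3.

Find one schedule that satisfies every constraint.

drill in shift 5; polish in shift 3; grind in shift 1; weld in shift 4; bend in shift 2

Checking: polish=shift 3 in [shift 1,shift 3]; weld=shift 4 in [shift 4,shift 5]; drill=shift 5 in [shift 4,shift 5]; bend=shift 2 in [shift 2,shift 3]; grind=shift 1 in [shift 1,shift 1]; max 1 per shift (cap 1).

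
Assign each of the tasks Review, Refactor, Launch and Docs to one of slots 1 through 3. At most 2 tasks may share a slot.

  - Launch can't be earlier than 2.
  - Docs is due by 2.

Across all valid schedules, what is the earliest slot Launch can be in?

Launch is available from 2.
Launch at 2 is achievable: Review=1; Refactor=2; Launch=2; Docs=1.

2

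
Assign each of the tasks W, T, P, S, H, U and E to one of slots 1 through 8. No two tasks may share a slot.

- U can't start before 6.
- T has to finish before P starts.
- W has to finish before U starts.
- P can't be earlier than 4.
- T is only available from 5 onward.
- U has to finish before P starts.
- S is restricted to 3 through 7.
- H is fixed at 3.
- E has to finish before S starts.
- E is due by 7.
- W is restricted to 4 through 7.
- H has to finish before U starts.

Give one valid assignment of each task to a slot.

P=8, T=5, E=1, U=6, S=7, W=4, H=3

Checking: E(1) before S(7); T(5) before P(8); U(6) before P(8); H(3) before U(6); W(4) before U(6); H=3 in [3,3]; S=7 in [3,7]; U=6 in [6,8]; T=5 in [5,8]; W=4 in [4,7]; E=1 in [1,7]; P=8 in [4,8]; max 1 per slot (cap 1).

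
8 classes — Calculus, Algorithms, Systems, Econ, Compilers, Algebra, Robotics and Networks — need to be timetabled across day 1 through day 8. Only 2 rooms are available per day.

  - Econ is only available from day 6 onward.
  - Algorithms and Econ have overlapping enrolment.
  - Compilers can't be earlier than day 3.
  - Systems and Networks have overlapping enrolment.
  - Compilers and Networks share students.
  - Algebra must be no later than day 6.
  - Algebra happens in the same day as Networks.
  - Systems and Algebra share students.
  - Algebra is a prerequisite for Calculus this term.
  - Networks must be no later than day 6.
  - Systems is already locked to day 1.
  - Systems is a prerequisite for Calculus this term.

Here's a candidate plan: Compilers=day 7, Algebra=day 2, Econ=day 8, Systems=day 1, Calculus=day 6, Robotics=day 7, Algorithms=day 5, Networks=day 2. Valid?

Networks must be no later than day 6 — holds.
Systems is a prerequisite for Calculus this term — holds.
Systems and Algebra share students — holds.
Systems is already locked to day 1 — holds.
Algebra must be no later than day 6 — holds.
Algebra happens in the same day as Networks — holds.
Only 2 rooms are available per day — holds.
Systems and Networks have overlapping enrolment — holds.
Compilers can't be earlier than day 3 — holds.
Econ is only available from day 6 onward — holds.
Algorithms and Econ have overlapping enrolment — holds.
Algebra is a prerequisite for Calculus this term — holds.
Compilers and Networks share students — holds.

Valid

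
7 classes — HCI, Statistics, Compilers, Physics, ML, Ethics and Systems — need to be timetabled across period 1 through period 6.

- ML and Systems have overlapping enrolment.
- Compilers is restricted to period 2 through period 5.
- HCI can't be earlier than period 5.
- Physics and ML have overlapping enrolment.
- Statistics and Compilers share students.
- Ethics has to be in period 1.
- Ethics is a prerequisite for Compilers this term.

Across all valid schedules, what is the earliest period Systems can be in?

Systems at period 1 is achievable: Ethics -> period 1; Compilers -> period 2; Systems -> period 1; ML -> period 2; Statistics -> period 1; Physics -> period 1; HCI -> period 5.

period 1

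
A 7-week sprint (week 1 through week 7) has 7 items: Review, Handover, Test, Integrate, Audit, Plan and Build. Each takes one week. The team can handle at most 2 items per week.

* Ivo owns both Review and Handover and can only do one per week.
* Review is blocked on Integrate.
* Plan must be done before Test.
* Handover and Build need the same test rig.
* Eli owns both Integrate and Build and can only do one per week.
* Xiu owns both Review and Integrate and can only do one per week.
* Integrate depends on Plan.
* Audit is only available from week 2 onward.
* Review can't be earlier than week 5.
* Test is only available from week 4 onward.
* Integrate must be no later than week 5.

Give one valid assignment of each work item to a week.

Review -> week 5; Integrate -> week 2; Handover -> week 1; Test -> week 4; Build -> week 3; Audit -> week 2; Plan -> week 1

Checking: Integrate(week 2) before Review(week 5); Plan(week 1) before Test(week 4); Plan(week 1) before Integrate(week 2); Handover(week 1) != Build(week 3); Review(week 5) != Integrate(week 2); Review(week 5) != Handover(week 1); Integrate(week 2) != Build(week 3); Audit=week 2 in [week 2,week 7]; Test=week 4 in [week 4,week 7]; Review=week 5 in [week 5,week 7]; Integrate=week 2 in [week 1,week 5]; max 2 per week (cap 2).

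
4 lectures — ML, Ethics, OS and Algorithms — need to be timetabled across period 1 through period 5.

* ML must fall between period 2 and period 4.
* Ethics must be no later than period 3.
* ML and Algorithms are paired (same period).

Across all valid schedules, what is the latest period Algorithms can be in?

period 4

Algorithms must be in the same period as ML, which can't be before period 2, so Algorithms is at least period 2; Algorithms must be in the same period as ML, which can't be after period 4, so Algorithms is at most period 4.
Algorithms at period 4 is achievable: Algorithms in period 4; ML in period 4; Ethics in period 1; OS in period 1.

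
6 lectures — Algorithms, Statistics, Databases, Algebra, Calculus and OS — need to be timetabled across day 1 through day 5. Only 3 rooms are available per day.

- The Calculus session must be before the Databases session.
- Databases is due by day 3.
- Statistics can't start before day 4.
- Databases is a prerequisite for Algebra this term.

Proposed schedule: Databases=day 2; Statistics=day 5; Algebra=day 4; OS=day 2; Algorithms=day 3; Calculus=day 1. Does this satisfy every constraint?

Yes, all constraints hold

Only 3 rooms are available per day — holds.
Databases is due by day 3 — holds.
The Calculus session must be before the Databases session — holds.
Statistics can't start before day 4 — holds.
Databases is a prerequisite for Algebra this term — holds.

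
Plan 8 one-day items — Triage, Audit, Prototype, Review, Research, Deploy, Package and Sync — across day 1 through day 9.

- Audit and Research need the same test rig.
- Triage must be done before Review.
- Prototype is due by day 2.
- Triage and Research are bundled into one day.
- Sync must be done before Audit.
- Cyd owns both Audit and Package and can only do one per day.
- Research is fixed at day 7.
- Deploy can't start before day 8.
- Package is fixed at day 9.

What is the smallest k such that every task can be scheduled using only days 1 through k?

9

The precedence chain requires at least 2 distinct days.
Package can't be placed before day 9, so the schedule must run through at least day 9.
9 works (last occupied day: day 9): for example Review -> day 8, Sync -> day 1, Package -> day 9, Triage -> day 7, Prototype -> day 1, Deploy -> day 8, Audit -> day 2, Research -> day 7.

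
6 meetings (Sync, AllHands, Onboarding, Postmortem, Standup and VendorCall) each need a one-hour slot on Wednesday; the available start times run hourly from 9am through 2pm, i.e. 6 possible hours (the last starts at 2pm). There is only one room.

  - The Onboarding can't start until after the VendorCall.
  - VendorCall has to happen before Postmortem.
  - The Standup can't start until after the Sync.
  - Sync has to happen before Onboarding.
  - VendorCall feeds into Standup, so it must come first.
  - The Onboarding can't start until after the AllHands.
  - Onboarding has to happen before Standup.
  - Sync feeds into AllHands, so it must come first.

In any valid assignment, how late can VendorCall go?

Downstream work caps VendorCall at 12pm.
VendorCall at 11am is achievable: Standup -> 1pm, VendorCall -> 11am, AllHands -> 10am, Sync -> 9am, Onboarding -> 12pm, Postmortem -> 2pm.
Nothing later works — the capacity limit rule out every hour after 11am.

11am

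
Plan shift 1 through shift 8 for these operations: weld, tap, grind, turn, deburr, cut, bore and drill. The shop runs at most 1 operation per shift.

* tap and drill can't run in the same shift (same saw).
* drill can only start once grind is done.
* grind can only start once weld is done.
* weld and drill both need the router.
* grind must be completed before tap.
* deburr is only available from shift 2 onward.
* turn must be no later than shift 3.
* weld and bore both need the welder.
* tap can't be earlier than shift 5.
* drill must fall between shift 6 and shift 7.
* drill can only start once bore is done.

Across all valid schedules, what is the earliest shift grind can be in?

shift 2

Precedence pushes grind to at least shift 2; downstream work caps grind at shift 6.
grind at shift 2 is achievable: weld in shift 1, turn in shift 3, grind in shift 2, drill in shift 6, tap in shift 5, deburr in shift 7, bore in shift 4, cut in shift 8.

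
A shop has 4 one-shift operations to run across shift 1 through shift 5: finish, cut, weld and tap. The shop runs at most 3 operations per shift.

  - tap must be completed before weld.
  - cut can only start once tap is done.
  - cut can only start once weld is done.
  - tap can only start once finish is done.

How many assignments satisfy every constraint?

5

Splitting on finish: it can be shift 1 (4), shift 2 (1). Listing each branch's schedules as (cut, weld, tap) by shift number:
finish=shift 1: (4,3,2) (5,3,2) (5,4,2) (5,4,3) — 4.
finish=shift 2: (5,4,3) — 1.
Summing: 4 + 1 = 5.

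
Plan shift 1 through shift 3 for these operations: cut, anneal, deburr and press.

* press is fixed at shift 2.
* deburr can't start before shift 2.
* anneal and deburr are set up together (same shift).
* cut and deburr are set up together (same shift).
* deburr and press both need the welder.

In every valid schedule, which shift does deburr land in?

shift 3

deburr's window is shift 2–shift 3.
press is fixed at shift 2, and deburr can't share a shift with press.
So deburr must be shift 3.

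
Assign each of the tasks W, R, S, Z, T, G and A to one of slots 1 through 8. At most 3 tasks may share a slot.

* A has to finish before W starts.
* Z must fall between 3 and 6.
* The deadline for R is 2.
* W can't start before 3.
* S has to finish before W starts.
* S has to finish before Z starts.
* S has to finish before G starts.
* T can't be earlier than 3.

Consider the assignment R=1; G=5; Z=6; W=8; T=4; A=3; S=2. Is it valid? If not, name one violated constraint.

S has to finish before W starts — holds.
The deadline for R is 2 — holds.
S has to finish before Z starts — holds.
At most 3 tasks may share a slot — holds.
T can't be earlier than 3 — holds.
W can't start before 3 — holds.
S has to finish before G starts — holds.
Z must fall between 3 and 6 — holds.
A has to finish before W starts — holds.

Yes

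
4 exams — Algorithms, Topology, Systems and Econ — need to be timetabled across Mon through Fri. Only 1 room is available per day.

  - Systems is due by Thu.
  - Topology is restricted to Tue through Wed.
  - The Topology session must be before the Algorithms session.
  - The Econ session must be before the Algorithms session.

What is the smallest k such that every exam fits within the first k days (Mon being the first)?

The precedence chain requires at least 2 distinct days.
With at most 1 per day and 4 exams, at least 4 days are needed.
Propagating the time windows through the other constraints, Algorithms can't land before Wed — that is day 3 counting from Mon — so the schedule must run through at least 3 days.
4 works (last occupied day: Thu): for example Topology in Tue, Econ in Mon, Systems in Thu, Algorithms in Wed.

4 days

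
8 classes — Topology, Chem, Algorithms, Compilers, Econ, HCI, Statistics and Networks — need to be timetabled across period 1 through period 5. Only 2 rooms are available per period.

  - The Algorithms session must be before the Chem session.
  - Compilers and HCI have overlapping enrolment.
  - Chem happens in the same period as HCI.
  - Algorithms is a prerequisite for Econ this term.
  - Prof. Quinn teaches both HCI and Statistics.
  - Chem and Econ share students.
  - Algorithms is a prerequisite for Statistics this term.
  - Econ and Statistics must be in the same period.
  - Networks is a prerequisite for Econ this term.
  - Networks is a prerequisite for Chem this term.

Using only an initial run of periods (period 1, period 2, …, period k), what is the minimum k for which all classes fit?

4

The precedence chain requires at least 2 distinct periods.
With at most 2 per period and 8 classes, at least 4 periods are needed.
4 works (last occupied period: period 4): for example HCI in period 2, Networks in period 1, Statistics in period 3, Econ in period 3, Topology in period 4, Compilers in period 4, Chem in period 2, Algorithms in period 1.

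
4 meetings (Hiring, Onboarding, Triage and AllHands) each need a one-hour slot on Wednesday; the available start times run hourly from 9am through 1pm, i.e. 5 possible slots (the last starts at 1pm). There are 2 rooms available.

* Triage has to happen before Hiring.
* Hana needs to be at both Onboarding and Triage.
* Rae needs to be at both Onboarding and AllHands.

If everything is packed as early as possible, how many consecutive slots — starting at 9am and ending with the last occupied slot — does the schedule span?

2 slots

The precedence chain requires at least 2 distinct slots.
With at most 2 per slot and 4 meetings, at least 2 slots are needed.
2 works (last occupied slot: 10am): for example AllHands=9am, Triage=9am, Onboarding=10am, Hiring=10am.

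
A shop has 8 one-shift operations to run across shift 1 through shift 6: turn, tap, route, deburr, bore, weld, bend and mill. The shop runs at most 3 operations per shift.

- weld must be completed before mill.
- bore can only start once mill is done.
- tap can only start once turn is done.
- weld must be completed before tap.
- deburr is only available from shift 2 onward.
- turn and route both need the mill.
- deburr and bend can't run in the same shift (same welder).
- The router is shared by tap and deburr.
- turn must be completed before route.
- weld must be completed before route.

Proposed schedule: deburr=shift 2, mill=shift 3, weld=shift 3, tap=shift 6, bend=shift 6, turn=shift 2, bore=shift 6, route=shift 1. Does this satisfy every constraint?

weld must be completed before route — violated.
The router is shared by tap and deburr — holds.
tap can only start once turn is done — holds.
turn must be completed before route — violated.
deburr and bend can't run in the same shift (same welder) — holds.
bore can only start once mill is done — holds.
deburr is only available from shift 2 onward — holds.
turn and route both need the mill — holds.
weld must be completed before tap — holds.
weld must be completed before mill — violated.
The shop runs at most 3 operations per shift — holds.

No — it violates: weld must be completed before route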